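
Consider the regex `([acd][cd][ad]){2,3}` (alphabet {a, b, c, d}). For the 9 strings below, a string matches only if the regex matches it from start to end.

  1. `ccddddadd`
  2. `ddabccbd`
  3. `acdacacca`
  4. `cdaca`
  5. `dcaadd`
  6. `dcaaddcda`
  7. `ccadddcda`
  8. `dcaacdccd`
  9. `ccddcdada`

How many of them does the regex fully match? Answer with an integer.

1 → match
2 → no match
3 → match
4 → no match
5 → match
6 → match
7 → match
8 → match
9 → match
Total matched: 7

7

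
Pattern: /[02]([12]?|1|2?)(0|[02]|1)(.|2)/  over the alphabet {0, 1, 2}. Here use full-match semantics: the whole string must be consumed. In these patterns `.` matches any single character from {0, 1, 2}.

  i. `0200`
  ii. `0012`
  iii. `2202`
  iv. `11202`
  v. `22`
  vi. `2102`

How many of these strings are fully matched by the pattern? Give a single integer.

3

i → match
ii → no match
iii → match
iv → no match
v → no match
vi → match
Total matched: 3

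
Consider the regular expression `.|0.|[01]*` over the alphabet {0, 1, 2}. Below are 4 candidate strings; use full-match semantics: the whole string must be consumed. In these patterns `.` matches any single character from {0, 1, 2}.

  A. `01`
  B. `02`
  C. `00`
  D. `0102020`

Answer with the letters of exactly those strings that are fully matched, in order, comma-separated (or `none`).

A → match
B → match
C → match
D → no match

A, B, C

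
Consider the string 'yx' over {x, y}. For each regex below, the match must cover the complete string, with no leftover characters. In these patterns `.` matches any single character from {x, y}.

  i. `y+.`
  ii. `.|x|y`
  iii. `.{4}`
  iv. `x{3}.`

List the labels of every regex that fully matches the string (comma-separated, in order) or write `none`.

i → match
ii → no match
iii → no match
iv → no match — must start with 'x'

i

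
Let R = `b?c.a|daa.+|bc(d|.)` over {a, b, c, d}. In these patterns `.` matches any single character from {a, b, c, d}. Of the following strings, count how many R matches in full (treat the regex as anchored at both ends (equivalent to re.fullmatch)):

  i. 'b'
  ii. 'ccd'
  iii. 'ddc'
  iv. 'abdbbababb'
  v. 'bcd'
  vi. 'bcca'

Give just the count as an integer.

2

i → no match
ii → no match
iii → no match
iv → no match
v → match
vi → match
Total matched: 2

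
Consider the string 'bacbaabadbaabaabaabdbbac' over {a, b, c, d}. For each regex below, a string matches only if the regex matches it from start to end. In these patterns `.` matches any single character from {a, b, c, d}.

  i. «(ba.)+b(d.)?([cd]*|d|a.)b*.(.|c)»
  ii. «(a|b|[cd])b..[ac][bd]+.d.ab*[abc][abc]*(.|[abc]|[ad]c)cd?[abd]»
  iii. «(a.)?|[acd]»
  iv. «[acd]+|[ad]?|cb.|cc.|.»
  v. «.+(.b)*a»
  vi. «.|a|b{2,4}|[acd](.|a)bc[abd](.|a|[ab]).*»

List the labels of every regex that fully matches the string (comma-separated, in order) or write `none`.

i

i → match
ii → no match
iii → no match
iv → no match
v → no match — must end with 'a'
vi → no match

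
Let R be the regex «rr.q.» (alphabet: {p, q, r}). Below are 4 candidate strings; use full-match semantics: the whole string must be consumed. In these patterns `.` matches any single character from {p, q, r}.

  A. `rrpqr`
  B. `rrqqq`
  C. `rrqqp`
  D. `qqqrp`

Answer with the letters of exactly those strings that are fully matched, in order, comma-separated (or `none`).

A, B, C

A → match
B → match
C → match
D → no match — must start with `rr`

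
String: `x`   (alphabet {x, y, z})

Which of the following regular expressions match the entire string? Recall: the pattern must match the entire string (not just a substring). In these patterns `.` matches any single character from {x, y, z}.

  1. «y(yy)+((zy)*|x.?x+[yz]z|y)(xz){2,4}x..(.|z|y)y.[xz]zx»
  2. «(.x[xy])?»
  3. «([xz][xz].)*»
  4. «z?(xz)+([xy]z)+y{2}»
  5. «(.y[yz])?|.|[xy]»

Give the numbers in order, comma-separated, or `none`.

5

1 → no match — must start with `yyy`
2 → no match
3 → no match
4 → no match — must end with `y`
5 → match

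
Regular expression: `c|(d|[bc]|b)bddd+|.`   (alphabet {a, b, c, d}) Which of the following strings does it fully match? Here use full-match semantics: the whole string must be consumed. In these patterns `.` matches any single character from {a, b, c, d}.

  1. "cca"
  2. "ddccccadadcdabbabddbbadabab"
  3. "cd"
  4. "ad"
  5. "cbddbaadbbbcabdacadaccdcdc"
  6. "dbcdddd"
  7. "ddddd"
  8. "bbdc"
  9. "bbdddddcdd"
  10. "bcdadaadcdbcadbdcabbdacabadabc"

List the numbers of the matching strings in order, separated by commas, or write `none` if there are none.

none

1 → no match
2 → no match
3 → no match
4 → no match
5 → no match
6 → no match
7 → no match
8 → no match
9 → no match
10 → no match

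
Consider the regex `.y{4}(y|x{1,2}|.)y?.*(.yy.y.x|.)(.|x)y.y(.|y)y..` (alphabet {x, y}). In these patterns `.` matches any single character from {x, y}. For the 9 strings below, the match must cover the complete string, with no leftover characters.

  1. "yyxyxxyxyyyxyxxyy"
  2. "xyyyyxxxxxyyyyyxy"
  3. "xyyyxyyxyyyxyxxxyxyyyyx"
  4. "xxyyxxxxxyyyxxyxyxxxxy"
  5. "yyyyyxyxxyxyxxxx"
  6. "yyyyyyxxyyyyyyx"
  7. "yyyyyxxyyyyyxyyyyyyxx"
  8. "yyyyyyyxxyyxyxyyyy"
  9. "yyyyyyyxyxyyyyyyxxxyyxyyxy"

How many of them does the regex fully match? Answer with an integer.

1 → no match
2 → match
3 → no match
4 → no match
5 → no match
6 → match
7 → match
8 → no match
9 → no match
Total matched: 3

3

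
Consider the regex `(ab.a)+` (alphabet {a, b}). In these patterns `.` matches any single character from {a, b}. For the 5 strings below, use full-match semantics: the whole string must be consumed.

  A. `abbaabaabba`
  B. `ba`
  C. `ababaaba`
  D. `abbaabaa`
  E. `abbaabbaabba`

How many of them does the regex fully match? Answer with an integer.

2

A → no match
B → no match — must start with `ab`
C → no match
D → match
E → match
Total matched: 2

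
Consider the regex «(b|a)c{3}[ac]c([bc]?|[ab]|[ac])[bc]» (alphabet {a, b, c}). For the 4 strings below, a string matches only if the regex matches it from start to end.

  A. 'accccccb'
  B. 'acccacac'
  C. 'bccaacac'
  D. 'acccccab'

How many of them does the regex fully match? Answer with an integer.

A → match
B → match
C → no match
D → match
Total matched: 3

3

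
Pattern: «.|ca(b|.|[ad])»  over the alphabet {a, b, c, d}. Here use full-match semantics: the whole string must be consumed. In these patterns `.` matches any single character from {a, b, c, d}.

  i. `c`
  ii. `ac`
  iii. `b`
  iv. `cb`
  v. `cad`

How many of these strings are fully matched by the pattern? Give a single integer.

i → match
ii → no match
iii → match
iv → no match
v → match
Total matched: 3

3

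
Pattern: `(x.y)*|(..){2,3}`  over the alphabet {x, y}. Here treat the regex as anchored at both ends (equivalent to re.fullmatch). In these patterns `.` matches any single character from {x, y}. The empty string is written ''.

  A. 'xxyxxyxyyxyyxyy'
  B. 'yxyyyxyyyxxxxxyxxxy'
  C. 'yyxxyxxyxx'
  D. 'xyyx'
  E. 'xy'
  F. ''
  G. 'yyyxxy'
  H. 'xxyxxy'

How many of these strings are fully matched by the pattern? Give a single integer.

5

A → match
B → no match
C → no match
D → match
E → no match
F → match
G → match
H → match
Total matched: 5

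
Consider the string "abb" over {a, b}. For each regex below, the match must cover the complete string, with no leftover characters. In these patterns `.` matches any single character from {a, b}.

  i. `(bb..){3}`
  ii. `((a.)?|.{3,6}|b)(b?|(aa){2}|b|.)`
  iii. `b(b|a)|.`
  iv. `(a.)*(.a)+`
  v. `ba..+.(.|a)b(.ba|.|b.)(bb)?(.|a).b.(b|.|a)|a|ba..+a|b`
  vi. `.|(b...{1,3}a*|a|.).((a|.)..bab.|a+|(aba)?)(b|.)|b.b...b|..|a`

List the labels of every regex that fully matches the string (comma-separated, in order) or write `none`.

i → no match — must start with "bb"
ii → match
iii → no match
iv → no match — must end with "a"
v → no match
vi → match

ii, vi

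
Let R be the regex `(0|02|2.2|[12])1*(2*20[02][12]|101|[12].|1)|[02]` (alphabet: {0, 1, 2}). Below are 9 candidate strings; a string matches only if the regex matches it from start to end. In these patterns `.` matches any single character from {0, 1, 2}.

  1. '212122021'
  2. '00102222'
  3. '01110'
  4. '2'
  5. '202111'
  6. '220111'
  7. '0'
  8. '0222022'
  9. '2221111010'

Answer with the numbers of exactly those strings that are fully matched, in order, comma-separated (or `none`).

1 → match
2 → no match
3 → match
4 → match
5 → match
6 → no match
7 → match
8 → match
9 → no match

1, 3, 4, 5, 7, 8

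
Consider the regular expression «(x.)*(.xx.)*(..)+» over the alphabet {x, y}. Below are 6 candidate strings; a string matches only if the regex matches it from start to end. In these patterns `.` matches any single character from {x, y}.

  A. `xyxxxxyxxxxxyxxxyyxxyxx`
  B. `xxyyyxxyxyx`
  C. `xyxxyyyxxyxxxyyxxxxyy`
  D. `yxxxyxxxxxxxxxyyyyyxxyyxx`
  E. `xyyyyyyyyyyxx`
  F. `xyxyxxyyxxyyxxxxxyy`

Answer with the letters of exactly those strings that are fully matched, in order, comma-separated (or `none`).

none

A → no match
B → no match
C → no match
D → no match
E → no match
F → no match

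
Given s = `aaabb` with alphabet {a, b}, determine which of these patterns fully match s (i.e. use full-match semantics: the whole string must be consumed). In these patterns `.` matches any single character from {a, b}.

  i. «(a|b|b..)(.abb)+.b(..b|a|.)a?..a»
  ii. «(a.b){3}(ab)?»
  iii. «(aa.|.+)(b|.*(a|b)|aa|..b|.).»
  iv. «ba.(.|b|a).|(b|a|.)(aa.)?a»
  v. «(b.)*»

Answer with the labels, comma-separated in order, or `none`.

iii

i → no match — must end with `a`
ii → no match
iii → match
iv → no match
v → no match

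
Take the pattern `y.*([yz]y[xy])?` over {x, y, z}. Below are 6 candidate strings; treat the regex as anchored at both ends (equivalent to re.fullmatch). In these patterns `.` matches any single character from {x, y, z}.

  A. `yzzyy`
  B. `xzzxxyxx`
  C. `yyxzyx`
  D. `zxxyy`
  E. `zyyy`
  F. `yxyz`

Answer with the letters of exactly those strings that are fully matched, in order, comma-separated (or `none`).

A → match
B → no match — must start with `y`
C → match
D → no match — must start with `y`
E → no match — must start with `y`
F → match

A, C, F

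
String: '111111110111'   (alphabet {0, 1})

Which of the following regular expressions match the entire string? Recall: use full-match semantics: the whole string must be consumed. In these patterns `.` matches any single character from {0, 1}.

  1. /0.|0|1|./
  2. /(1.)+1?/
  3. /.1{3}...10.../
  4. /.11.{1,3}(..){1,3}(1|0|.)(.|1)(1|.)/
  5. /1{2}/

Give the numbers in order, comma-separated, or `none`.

3, 4

1 → no match
2 → no match
3 → match
4 → match
5 → no match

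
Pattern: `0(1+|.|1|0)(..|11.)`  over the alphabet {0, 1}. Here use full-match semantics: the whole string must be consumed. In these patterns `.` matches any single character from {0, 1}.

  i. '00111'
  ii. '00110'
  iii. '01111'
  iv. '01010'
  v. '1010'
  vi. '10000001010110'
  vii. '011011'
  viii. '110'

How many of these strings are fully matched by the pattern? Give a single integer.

i → match
ii → match
iii → match
iv → no match
v → no match — must start with '0'
vi → no match — must start with '0'
vii → no match
viii → no match — must start with '0'
Total matched: 3

3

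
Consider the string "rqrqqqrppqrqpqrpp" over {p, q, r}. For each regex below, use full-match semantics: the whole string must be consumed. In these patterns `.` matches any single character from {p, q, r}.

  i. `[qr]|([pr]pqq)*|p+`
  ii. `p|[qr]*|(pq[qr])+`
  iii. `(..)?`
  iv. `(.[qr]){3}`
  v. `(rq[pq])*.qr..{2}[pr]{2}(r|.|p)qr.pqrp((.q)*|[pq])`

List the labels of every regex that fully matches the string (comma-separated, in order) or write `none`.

v

i → no match
ii → no match
iii → no match
iv → no match
v → match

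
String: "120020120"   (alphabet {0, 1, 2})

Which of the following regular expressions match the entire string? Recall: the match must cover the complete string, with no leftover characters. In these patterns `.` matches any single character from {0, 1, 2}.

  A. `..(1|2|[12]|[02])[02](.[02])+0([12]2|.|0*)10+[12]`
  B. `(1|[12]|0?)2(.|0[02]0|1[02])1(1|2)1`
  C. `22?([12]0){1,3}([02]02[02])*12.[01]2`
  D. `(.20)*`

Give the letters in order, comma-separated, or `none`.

D

A → no match
B → no match — must end with "1"
C → no match — must start with "2"
D → match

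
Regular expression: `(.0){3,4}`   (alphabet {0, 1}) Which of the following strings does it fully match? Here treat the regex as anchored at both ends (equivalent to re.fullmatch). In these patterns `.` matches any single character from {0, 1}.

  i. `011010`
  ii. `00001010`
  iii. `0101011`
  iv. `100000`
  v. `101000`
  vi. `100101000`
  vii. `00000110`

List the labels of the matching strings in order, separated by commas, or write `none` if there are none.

i. `011010` → no match
ii. `00001010` → match
iii. `0101011` → no match — must end with `0`
iv. `100000` → match
v. `101000` → match
vi. `100101000` → no match
vii. `00000110` → no match

ii, iv, v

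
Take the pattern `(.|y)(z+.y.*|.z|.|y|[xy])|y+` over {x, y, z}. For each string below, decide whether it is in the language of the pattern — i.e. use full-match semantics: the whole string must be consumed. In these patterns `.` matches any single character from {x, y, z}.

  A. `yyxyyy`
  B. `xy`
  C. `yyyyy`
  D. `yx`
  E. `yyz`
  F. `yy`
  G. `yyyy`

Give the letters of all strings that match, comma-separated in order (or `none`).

B, C, D, E, F, G

A → no match
B → match
C → match
D → match
E → match
F → match
G → match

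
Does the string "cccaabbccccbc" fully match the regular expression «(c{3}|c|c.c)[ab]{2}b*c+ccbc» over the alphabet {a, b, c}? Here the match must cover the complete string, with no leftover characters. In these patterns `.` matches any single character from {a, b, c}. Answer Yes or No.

Yes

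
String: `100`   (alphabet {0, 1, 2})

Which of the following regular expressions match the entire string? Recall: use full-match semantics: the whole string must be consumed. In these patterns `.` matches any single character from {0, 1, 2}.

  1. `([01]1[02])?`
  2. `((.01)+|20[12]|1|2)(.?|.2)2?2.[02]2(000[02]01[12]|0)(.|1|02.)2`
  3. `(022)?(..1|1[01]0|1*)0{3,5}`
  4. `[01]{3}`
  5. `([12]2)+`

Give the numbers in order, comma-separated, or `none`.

1 → no match
2 → no match — must end with `2`
3 → no match
4 → match
5 → no match — must end with `2`

4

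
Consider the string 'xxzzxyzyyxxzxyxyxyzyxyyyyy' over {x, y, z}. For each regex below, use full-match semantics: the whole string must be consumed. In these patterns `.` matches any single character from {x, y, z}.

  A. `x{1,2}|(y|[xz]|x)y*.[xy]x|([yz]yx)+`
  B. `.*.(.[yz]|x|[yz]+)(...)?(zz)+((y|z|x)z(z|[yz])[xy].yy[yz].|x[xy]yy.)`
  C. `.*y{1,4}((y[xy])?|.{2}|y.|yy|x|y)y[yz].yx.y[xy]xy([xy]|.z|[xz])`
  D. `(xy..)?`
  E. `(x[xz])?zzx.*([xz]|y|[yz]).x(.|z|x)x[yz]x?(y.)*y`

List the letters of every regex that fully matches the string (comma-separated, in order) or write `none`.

A → no match
B → no match
C → no match
D → no match
E → match

E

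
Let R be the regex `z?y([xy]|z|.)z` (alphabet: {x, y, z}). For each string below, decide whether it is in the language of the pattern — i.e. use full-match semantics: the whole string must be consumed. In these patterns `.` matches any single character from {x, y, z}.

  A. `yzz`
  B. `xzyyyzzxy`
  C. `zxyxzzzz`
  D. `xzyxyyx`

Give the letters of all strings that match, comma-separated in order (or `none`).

A → match
B → no match — must end with `z`
C → no match
D → no match — must end with `z`

A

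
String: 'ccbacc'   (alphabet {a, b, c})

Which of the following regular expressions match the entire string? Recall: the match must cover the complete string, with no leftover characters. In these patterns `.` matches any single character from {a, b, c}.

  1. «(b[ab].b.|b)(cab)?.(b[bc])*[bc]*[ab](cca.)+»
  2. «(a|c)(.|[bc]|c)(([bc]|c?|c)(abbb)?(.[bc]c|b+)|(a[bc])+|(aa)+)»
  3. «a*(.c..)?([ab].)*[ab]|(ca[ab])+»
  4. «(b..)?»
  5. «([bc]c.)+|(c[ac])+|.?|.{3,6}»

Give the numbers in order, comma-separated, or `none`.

2, 5

1 → no match — must start with 'b'
2 → match
3 → no match
4 → no match
5 → match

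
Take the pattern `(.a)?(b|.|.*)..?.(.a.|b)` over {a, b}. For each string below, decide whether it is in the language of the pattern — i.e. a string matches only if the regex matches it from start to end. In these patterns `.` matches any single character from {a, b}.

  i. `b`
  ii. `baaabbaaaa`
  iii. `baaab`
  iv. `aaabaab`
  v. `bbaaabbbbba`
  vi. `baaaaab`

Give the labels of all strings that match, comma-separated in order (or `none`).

i → no match
ii → match
iii → match
iv → match
v → no match
vi → match

ii, iii, iv, vi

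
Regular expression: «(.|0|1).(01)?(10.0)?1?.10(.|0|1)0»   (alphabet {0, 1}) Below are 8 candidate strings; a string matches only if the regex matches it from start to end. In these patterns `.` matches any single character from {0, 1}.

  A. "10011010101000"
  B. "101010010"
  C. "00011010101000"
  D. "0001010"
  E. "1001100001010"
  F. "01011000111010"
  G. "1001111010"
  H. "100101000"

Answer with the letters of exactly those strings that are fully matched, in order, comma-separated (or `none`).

A, C, D, E, F, G, H

A → match
B. "101010010" → no match
C → match
D. "0001010" → match
E → match
F → match
G. "1001111010" → match
H. "100101000" → match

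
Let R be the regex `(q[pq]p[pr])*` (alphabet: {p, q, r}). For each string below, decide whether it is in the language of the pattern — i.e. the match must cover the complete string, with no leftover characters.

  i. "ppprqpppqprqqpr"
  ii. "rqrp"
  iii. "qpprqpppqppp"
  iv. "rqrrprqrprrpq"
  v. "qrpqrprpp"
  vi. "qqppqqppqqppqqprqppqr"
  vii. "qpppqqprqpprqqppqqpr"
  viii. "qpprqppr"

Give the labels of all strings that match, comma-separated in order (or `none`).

i → no match
ii → no match
iii → match
iv → no match
v → no match
vi → no match
vii → match
viii → match

iii, vii, viii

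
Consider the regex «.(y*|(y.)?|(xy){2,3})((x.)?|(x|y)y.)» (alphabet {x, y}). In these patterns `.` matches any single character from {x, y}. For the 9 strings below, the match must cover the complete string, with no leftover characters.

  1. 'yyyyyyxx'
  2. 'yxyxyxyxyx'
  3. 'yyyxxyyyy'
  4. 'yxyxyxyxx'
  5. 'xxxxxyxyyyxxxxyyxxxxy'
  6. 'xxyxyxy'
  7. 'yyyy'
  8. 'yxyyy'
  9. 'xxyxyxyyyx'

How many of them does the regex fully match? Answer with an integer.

6

1 → match
2 → match
3 → no match
4 → match
5 → no match
6 → match
7 → match
8 → no match
9 → match
Total matched: 6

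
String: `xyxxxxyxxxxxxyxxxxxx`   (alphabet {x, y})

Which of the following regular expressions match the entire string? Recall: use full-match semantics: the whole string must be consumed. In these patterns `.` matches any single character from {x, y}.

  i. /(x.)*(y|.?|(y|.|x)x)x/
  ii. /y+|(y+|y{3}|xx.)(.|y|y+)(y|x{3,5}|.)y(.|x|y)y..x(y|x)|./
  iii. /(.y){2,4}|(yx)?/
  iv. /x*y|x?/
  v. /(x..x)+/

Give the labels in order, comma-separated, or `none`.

i → no match
ii → no match
iii → no match
iv → no match
v → match

v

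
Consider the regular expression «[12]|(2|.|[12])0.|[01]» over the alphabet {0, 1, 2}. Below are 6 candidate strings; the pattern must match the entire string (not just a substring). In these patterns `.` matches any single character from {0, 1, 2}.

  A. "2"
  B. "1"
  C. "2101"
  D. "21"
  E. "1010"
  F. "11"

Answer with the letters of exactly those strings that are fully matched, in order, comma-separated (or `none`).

A → match
B → match
C → no match
D → no match
E → no match
F → no match

A, B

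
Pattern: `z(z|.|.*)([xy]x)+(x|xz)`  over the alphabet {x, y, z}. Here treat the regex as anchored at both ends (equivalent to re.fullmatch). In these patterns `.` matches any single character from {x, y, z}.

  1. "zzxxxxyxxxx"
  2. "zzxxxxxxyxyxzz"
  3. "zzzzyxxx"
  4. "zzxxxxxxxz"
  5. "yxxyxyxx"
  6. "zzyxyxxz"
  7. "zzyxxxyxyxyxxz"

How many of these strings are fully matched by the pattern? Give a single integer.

5

1 → match
2 → no match
3 → match
4 → match
5 → no match — must start with "z"
6 → match
7 → match
Total matched: 5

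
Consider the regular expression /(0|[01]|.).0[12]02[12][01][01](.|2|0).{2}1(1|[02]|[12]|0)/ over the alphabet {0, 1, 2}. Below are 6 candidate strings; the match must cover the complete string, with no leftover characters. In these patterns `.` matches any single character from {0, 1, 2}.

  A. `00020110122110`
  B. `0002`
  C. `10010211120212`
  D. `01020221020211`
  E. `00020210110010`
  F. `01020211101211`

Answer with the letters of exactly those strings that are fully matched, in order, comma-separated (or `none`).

C, D, E, F

A → no match
B → no match
C → match
D → match
E → match
F → match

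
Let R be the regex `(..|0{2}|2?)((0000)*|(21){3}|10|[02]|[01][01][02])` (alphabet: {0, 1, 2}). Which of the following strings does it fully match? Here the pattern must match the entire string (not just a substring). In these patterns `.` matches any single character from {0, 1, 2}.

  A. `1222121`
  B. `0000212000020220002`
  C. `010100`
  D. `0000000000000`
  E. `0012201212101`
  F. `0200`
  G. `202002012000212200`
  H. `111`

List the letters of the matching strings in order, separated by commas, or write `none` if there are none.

A → no match
B → no match
C → no match
D → no match
E → no match
F → no match
G → no match
H → no match

none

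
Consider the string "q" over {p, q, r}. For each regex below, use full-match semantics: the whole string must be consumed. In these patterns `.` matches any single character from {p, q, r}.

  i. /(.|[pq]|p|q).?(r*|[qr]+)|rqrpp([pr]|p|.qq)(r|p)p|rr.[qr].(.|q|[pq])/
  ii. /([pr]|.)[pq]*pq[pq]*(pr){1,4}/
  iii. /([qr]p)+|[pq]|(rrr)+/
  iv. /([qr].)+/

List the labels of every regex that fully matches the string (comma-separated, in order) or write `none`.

i → match
ii → no match — must end with "pr"
iii → match
iv → no match

i, iii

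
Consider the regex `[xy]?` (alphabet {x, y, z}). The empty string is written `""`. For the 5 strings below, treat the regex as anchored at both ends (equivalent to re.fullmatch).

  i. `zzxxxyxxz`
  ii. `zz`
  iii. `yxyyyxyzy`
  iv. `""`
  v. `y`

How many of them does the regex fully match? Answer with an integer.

2

i → no match
ii → no match
iii → no match
iv → match
v → match
Total matched: 2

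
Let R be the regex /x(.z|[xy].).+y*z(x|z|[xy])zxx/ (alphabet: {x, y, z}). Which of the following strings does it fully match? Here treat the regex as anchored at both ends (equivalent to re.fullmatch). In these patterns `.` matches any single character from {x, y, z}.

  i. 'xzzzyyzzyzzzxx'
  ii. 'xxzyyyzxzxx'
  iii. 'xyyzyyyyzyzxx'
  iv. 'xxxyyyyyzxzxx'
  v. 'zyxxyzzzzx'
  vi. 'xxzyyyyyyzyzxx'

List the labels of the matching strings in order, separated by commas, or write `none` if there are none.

i, ii, iii, iv, vi

i → match
ii → match
iii → match
iv → match
v → no match — must start with 'x'
vi → match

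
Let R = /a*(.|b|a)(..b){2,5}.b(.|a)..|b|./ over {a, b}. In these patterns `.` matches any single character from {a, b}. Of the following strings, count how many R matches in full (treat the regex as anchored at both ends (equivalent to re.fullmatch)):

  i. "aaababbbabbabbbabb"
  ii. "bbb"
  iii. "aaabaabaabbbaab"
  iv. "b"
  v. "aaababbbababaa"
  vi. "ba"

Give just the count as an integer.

3

i → match
ii → no match
iii → match
iv → match
v → no match
vi → no match
Total matched: 3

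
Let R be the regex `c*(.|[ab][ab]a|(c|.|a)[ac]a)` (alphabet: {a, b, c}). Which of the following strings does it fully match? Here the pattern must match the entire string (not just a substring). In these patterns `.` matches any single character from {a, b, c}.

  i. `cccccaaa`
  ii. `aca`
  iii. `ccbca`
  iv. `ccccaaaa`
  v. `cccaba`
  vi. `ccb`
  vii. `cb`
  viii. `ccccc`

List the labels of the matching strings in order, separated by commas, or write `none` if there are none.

i. `cccccaaa` → match
ii. `aca` → match
iii. `ccbca` → match
iv. `ccccaaaa` → no match
v. `cccaba` → match
vi. `ccb` → match
vii. `cb` → match
viii. `ccccc` → match

i, ii, iii, v, vi, vii, viii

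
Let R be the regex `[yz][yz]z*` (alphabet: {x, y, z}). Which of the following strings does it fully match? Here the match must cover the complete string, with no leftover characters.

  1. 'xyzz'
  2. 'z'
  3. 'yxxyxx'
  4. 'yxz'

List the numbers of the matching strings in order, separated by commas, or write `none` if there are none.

none

1 → no match
2 → no match
3 → no match
4 → no match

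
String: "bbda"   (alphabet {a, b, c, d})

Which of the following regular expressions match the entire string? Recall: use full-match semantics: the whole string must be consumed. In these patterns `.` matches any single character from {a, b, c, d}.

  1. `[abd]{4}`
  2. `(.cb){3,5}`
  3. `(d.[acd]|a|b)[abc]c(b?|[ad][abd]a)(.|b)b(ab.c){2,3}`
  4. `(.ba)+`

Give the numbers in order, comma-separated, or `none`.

1

1 → match
2 → no match — must end with "cb"
3 → no match — must end with "c"
4 → no match — must end with "ba"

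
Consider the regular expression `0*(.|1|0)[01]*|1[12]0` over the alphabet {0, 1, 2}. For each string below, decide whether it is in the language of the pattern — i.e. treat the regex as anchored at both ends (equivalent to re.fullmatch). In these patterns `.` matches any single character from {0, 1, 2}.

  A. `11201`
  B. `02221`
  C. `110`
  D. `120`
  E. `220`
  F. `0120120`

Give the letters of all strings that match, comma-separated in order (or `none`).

C, D

A → no match
B → no match
C → match
D → match
E → no match
F → no match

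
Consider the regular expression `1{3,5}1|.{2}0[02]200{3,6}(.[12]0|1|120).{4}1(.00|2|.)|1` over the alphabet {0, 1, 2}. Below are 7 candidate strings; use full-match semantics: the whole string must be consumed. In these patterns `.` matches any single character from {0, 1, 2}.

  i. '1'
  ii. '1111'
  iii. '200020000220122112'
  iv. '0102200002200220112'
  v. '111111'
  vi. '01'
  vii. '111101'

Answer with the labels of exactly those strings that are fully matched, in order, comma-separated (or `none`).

i, ii, iii, v

i. '1' → match
ii. '1111' → match
iii → match
iv → no match
v. '111111' → match
vi. '01' → no match
vii. '111101' → no match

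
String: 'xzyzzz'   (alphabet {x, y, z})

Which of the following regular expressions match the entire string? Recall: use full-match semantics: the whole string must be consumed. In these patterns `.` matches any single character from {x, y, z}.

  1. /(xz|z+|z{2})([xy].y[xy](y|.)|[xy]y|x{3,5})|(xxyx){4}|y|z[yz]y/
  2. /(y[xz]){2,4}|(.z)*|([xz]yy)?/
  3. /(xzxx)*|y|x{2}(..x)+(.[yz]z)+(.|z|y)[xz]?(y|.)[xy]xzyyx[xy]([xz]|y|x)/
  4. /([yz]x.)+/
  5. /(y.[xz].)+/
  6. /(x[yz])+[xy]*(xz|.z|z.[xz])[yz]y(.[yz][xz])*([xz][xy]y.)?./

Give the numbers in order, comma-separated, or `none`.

1 → no match
2 → match
3 → no match
4 → no match
5 → no match — must start with 'y'
6 → no match

2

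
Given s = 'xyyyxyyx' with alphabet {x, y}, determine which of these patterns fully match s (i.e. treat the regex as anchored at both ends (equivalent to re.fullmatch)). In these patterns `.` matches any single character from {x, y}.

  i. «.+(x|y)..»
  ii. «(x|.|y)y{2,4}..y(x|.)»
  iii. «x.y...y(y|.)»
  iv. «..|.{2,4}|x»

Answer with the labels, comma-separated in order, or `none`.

i, ii, iii

i → match
ii → match
iii → match
iv → no match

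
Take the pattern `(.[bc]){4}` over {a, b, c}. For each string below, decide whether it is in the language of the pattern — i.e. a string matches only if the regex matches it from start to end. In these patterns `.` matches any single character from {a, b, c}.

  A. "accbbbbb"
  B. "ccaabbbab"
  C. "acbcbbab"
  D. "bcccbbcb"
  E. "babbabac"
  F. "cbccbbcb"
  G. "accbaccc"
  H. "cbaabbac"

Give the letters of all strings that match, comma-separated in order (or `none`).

A, C, D, F, G

A. "accbbbbb" → match
B. "ccaabbbab" → no match
C. "acbcbbab" → match
D. "bcccbbcb" → match
E. "babbabac" → no match
F. "cbccbbcb" → match
G. "accbaccc" → match
H. "cbaabbac" → no match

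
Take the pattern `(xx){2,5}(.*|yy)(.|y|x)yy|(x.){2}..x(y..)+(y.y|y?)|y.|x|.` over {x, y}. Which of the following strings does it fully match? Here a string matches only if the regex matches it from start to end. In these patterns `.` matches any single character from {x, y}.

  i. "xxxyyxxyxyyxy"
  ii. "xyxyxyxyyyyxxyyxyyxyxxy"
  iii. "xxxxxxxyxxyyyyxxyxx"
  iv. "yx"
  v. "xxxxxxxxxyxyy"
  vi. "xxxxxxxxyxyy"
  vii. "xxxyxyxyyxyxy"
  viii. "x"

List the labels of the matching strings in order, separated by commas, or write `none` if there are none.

i → match
ii → match
iii → match
iv → match
v → match
vi → match
vii → match
viii → match

i, ii, iii, iv, v, vi, vii, viii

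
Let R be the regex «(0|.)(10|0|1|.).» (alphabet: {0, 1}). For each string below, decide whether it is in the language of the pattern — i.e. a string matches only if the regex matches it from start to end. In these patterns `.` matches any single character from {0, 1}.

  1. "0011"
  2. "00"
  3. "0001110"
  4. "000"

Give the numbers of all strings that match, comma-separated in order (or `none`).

4

1 → no match
2 → no match
3 → no match
4 → match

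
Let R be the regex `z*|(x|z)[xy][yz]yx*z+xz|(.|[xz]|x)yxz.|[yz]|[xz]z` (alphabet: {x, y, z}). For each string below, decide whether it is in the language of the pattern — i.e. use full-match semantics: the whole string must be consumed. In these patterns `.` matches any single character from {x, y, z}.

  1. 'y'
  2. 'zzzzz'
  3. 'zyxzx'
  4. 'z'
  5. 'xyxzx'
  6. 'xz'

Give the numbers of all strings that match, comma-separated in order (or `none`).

1. 'y' → match
2. 'zzzzz' → match
3. 'zyxzx' → match
4. 'z' → match
5. 'xyxzx' → match
6. 'xz' → match

1, 2, 3, 4, 5, 6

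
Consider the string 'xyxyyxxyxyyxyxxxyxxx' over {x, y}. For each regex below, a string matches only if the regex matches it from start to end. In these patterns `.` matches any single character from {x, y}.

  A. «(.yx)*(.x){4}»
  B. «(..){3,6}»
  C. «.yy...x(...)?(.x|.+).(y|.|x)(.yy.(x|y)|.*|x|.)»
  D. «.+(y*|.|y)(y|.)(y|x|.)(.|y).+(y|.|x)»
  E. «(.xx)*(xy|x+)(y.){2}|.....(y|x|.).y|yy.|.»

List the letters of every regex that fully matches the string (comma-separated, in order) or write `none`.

A, D

A → match
B → no match
C → no match
D → match
E → no match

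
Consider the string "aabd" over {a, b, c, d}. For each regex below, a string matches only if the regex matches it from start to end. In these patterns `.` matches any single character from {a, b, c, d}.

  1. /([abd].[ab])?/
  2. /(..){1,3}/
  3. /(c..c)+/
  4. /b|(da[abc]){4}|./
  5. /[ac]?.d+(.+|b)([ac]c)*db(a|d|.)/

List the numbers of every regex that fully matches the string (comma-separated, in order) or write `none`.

1 → no match
2 → match
3 → no match — must start with "c"
4 → no match
5 → no match

2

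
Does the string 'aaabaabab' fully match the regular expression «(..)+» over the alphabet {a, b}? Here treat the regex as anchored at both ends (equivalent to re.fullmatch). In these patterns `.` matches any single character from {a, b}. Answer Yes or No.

No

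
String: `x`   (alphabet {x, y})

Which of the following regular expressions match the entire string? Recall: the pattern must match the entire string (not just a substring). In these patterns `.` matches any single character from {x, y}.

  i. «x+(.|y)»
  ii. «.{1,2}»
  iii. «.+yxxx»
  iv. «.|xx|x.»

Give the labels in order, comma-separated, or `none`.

i → no match
ii → match
iii → no match — must end with `yxxx`
iv → match

ii, iv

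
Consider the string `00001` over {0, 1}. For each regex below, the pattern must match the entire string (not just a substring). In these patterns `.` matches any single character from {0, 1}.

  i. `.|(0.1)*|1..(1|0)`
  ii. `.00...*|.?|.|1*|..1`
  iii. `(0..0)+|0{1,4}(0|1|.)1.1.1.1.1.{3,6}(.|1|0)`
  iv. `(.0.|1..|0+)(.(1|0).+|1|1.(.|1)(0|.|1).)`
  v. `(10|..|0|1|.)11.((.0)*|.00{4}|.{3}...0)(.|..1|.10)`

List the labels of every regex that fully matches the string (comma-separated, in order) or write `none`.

i → no match
ii → match
iii → no match
iv → match
v → no match

ii, iv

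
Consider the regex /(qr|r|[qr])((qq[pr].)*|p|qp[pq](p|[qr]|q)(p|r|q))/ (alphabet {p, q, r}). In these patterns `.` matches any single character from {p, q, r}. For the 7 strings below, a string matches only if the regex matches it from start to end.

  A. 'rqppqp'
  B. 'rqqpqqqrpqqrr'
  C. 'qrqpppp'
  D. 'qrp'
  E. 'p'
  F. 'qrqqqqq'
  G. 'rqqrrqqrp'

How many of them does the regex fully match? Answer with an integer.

A. 'rqppqp' → match
B → match
C. 'qrqpppp' → match
D. 'qrp' → match
E. 'p' → no match
F. 'qrqqqqq' → no match
G. 'rqqrrqqrp' → match
Total matched: 5

5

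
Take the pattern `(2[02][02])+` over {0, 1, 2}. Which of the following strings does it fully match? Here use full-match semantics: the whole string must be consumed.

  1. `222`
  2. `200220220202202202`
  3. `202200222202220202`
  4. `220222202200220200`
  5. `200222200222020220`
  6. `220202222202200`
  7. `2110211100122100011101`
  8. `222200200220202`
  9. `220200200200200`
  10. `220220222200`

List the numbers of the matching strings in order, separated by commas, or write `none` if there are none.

1 → match
2 → match
3 → match
4 → match
5 → no match
6 → match
7 → no match
8 → match
9 → match
10 → match

1, 2, 3, 4, 6, 8, 9, 10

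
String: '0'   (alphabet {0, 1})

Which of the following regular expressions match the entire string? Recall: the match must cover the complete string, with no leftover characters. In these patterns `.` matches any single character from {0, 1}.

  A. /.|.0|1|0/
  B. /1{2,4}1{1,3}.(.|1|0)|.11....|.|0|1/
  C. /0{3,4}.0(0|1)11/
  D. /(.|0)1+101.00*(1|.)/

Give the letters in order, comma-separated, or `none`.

A → match
B → match
C → no match — must end with '11'
D → no match

A, B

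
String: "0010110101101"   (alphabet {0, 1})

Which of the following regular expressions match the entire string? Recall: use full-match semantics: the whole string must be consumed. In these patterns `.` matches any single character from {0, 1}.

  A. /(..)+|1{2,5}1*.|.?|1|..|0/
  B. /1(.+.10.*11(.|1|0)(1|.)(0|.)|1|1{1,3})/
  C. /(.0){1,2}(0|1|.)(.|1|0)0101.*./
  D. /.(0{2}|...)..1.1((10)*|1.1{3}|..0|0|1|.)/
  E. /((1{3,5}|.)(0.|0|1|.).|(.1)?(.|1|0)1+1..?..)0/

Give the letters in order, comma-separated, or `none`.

C

A → no match
B → no match — must start with "1"
C → match
D → no match
E → no match — must end with "0"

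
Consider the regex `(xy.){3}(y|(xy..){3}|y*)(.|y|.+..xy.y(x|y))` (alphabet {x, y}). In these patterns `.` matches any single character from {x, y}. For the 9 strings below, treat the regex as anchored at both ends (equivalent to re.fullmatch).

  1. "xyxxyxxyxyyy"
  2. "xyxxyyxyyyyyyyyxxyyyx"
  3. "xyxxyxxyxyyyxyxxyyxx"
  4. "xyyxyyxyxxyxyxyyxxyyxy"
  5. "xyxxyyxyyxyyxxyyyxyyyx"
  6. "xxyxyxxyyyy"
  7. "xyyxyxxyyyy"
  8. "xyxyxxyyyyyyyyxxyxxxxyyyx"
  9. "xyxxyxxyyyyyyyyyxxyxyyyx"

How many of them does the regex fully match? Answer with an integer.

1. "xyxxyxxyxyyy" → match
2 → match
3 → no match
4 → match
5 → match
6. "xxyxyxxyyyy" → no match — must start with "xy"
7. "xyyxyxxyyyy" → match
8 → no match
9 → match
Total matched: 6

6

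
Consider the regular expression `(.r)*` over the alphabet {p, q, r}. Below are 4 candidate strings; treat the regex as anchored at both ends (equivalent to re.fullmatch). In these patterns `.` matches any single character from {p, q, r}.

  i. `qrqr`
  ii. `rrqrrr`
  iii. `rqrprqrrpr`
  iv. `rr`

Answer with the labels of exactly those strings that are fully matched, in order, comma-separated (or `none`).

i. `qrqr` → match
ii. `rrqrrr` → match
iii. `rqrprqrrpr` → no match
iv. `rr` → match

i, ii, iv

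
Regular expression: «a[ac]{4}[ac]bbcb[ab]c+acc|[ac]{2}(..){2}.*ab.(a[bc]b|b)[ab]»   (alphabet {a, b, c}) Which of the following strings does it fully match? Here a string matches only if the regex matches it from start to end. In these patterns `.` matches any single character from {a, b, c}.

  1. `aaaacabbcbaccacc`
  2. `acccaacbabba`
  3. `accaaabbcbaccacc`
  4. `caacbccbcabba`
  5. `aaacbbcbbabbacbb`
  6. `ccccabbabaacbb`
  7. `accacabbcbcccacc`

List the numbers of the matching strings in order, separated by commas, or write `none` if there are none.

1 → match
2 → no match
3 → match
4 → no match
5 → match
6 → match
7 → no match

1, 3, 5, 6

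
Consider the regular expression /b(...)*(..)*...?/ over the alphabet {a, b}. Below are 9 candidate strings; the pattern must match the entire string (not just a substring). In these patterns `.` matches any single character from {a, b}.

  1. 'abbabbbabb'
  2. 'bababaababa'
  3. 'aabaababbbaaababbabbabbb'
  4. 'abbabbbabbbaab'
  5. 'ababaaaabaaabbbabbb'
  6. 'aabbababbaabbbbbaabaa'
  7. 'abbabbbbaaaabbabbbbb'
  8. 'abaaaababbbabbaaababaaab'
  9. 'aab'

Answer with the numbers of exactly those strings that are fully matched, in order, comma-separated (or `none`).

1 → no match — must start with 'b'
2 → match
3 → no match — must start with 'b'
4 → no match — must start with 'b'
5 → no match — must start with 'b'
6 → no match — must start with 'b'
7 → no match — must start with 'b'
8 → no match — must start with 'b'
9 → no match — must start with 'b'

2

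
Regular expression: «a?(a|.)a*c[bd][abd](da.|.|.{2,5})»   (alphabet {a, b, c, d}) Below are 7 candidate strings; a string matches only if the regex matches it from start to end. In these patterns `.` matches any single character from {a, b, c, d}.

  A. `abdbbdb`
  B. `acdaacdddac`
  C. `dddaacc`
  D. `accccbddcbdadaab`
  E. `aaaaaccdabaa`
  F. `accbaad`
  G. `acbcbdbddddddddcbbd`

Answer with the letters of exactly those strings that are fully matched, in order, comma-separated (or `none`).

A → no match
B → no match
C → no match
D → no match
E → no match
F → match
G → no match

F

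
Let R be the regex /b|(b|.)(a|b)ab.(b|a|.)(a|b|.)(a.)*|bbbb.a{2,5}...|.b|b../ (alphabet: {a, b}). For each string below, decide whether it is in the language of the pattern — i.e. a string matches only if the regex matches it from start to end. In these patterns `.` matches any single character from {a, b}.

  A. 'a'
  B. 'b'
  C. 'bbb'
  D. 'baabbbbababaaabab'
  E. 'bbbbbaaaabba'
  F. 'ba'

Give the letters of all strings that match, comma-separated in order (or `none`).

A → no match
B → match
C → match
D → match
E → match
F → no match

B, C, D, E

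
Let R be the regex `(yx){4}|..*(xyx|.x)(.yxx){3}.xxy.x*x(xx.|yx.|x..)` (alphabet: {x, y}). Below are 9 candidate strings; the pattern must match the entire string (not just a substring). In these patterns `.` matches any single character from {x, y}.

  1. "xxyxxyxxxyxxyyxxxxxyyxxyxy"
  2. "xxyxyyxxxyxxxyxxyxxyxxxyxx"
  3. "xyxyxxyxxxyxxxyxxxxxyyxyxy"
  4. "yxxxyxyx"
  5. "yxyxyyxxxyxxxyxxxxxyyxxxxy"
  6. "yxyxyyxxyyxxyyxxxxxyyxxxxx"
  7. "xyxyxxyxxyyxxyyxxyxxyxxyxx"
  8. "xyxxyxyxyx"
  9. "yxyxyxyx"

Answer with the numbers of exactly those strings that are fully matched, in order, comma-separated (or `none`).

1, 2, 3, 5, 6, 7, 9

1 → match
2 → match
3 → match
4 → no match
5 → match
6 → match
7 → match
8 → no match
9 → match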